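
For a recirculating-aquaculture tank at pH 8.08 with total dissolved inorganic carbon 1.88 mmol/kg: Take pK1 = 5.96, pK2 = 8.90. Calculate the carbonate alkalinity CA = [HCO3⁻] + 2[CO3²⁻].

CA = [HCO3⁻] + 2[CO3²⁻] = (α₁ + 2α₂)·DIC
At pH 8.08: [H⁺]/K1 = 10^-2.12 = 0.0075858, K2/[H⁺] = 10^-0.82 = 0.15136
α₁ = 1/(1 + 0.0075858 + 0.15136) = 1/1.1589 = 0.8629; α₂ = α₁·K2/[H⁺] = 0.1306
α₁ + 2α₂ = 1.1241
CA = 1.1241 × 1.88 = 2.11 mmol/kg

CA = 2.11 mmol/kg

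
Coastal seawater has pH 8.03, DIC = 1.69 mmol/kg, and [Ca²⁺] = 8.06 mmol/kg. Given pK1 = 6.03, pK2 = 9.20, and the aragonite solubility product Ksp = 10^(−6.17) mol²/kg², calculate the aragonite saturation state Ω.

α₂ = 1 / (1 + [H⁺]/K2 + [H⁺]²/(K1K2)) = 1 / (1 + 10^+1.17 + 10^-0.83)
   = 1 / (1 + 14.791 + 0.14791) = 1/15.939 = 0.06274
[CO3²⁻] = α₂ × DIC = 0.06274 × 1.69 = 0.1060 mmol/kg
Ksp = 10^(−6.17) = 6.761×10^-7
Ω = [Ca²⁺][CO3²⁻]/Ksp = (8.06×10^-3)(1.060×10^-4) / 6.761×10^-7 = 1.26

Ω = 1.26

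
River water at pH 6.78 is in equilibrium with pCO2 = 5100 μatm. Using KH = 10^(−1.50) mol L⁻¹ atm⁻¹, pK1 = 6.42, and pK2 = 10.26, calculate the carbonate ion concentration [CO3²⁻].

[CO3²⁻] = 0.122 μmol/L

[CO2*] = KH · pCO2 = 10^(−1.50) × 5100×10^-6 = 1.613×10^-4 mol/L
α₀ = 1/(1 + K1/[H⁺] + K1K2/[H⁺]²) = 1/(1 + 10^+0.36 + 10^-3.12) = 0.3038
DIC = [CO2*]/α₀ = 1.613×10^-4 / 0.3038 = 0.5309 mmol/L
[CO3²⁻] = α₂·DIC; α₂ = 0.0002305, so [CO3²⁻] = 0.0002305 × 0.5309 = 0.000122 mmol/L = 0.122 μmol/L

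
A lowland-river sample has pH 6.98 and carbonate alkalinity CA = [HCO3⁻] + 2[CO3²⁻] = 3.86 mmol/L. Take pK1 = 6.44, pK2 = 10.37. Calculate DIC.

CA = [HCO3⁻] + 2[CO3²⁻] = (α₁ + 2α₂)·DIC
At pH 6.98: [H⁺]/K1 = 10^-0.54 = 0.28840, K2/[H⁺] = 10^-3.39 = 0.00040738
α₁ = 1/(1 + 0.28840 + 0.00040738) = 1/1.2888 = 0.7759; α₂ = α₁·K2/[H⁺] = 0.0003161
α₁ + 2α₂ = 0.7765
DIC = CA / (α₁ + 2α₂) = 3.86 / 0.7765 = 4.97 mmol/L

DIC = 4.97 mmol/L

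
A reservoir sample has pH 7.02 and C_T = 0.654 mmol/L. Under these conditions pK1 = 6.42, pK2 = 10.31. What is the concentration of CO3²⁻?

[CO3²⁻] = 0.268 μmol/L

α₂ = 1 / (1 + [H⁺]/K2 + [H⁺]²/(K1K2)) = 1 / (1 + 10^+3.29 + 10^+2.69)
   = 1 / (1 + 1949.8 + 489.78) = 1/2440.6 = 0.0004097
[CO3²⁻] = α₂ × DIC = 0.0004097 × 0.654 = 0.000268 mmol/L = 0.268 μmol/L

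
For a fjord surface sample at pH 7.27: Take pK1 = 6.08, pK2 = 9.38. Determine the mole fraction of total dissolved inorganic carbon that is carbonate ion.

α₂ = 1 / (1 + [H⁺]/K2 + [H⁺]²/(K1K2)) = 1 / (1 + 10^+2.11 + 10^+0.92)
   = 1 / (1 + 128.82 + 8.3176) = 1/138.14 = 0.007239

α₂ = 0.00724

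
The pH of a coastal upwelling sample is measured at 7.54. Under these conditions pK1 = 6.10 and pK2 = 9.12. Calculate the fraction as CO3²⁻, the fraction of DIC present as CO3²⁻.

α₂ = 0.0248

α₂ = 1 / (1 + [H⁺]/K2 + [H⁺]²/(K1K2)) = 1 / (1 + 10^+1.58 + 10^+0.14)
   = 1 / (1 + 38.019 + 1.3804) = 1/40.399 = 0.02475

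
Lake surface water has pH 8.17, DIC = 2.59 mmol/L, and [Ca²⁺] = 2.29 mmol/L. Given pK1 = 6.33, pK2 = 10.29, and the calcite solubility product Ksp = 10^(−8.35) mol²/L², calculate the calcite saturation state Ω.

Ω = 9.86

α₂ = 1 / (1 + [H⁺]/K2 + [H⁺]²/(K1K2)) = 1 / (1 + 10^+2.12 + 10^+0.28)
   = 1 / (1 + 131.83 + 1.9055) = 1/134.73 = 0.007422
[CO3²⁻] = α₂ × DIC = 0.007422 × 2.59 = 0.01922 mmol/L = 19.22 μmol/L
Ksp = 10^(−8.35) = 4.467×10^-9
Ω = [Ca²⁺][CO3²⁻]/Ksp = (2.29×10^-3)(1.922×10^-5) / 4.467×10^-9 = 9.86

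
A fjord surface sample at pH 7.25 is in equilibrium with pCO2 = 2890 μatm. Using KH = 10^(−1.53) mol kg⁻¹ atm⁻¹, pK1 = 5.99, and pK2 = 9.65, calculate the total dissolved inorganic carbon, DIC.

DIC = 1.64 mmol/kg

[CO2*] = KH · pCO2 = 10^(−1.53) × 2890×10^-6 = 8.529×10^-5 mol/kg
α₀ = 1/(1 + K1/[H⁺] + K1K2/[H⁺]²) = 1/(1 + 10^+1.26 + 10^-1.14) = 0.05190
DIC = [CO2*]/α₀ = 8.529×10^-5 / 0.05190 = 1.64 mmol/kg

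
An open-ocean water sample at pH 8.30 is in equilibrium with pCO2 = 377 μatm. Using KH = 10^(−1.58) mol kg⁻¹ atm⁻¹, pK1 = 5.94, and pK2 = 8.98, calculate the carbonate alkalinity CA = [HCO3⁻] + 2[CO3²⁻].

CA = 3.22 mmol/kg

[CO2*] = KH · pCO2 = 10^(−1.58) × 377×10^-6 = 9.916×10^-6 mol/kg
α₀ = 1/(1 + K1/[H⁺] + K1K2/[H⁺]²) = 1/(1 + 10^+2.36 + 10^+1.68) = 0.003598
DIC = [CO2*]/α₀ = 9.916×10^-6 / 0.003598 = 2.756 mmol/kg
CA = (α₁ + 2α₂)·DIC = (0.8242 + 2×0.1722) × 2.756 = 3.22 mmol/kg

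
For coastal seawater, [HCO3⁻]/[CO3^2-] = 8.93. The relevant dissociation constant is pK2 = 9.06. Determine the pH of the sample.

From K2 = [H⁺][CO3^2-]/[HCO3⁻]:  pH = pK2 − log₁₀([HCO3⁻]/[CO3^2-])
log₁₀(8.93) = +0.951
pH = 9.06 − (+0.951) = 8.11

pH = 8.11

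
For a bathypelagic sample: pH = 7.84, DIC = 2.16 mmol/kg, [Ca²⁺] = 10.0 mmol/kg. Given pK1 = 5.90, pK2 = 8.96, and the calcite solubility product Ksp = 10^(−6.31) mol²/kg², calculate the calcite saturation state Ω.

Ω = 3.08

α₂ = 1 / (1 + [H⁺]/K2 + [H⁺]²/(K1K2)) = 1 / (1 + 10^+1.12 + 10^-0.82)
   = 1 / (1 + 13.183 + 0.15136) = 1/14.334 = 0.06976
[CO3²⁻] = α₂ × DIC = 0.06976 × 2.16 = 0.1507 mmol/kg
Ksp = 10^(−6.31) = 4.898×10^-7
Ω = [Ca²⁺][CO3²⁻]/Ksp = (10.0×10^-3)(1.507×10^-4) / 4.898×10^-7 = 3.08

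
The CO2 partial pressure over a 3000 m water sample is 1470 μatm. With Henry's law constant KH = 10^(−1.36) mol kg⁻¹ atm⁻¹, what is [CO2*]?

[CO2*] = 64.2 μmol/kg

KH = 10^(−1.36) = 4.365×10^-2 mol kg⁻¹ atm⁻¹
[CO2*] = KH · pCO2 = 4.365×10^-2 × 1470×10^-6 atm = 6.42×10^-5 mol/kg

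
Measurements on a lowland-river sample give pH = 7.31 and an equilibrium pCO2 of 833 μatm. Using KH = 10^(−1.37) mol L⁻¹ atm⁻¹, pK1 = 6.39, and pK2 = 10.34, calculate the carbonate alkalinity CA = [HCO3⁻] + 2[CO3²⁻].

[CO2*] = KH · pCO2 = 10^(−1.37) × 833×10^-6 = 3.553×10^-5 mol/L
α₀ = 1/(1 + K1/[H⁺] + K1K2/[H⁺]²) = 1/(1 + 10^+0.92 + 10^-2.11) = 0.1072
DIC = [CO2*]/α₀ = 3.553×10^-5 / 0.1072 = 0.3314 mmol/L
CA = (α₁ + 2α₂)·DIC = (0.8919 + 2×0.0008324) × 0.3314 = 0.296 mmol/L

CA = 0.296 mmol/L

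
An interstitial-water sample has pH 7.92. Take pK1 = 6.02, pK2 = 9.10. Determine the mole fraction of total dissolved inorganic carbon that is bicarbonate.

α₁ = 1 / (1 + [H⁺]/K1 + K2/[H⁺]) = 1 / (1 + 10^-1.90 + 10^-1.18)
   = 1 / (1 + 0.012589 + 0.066069) = 1/1.0787 = 0.9271

α₁ = 0.927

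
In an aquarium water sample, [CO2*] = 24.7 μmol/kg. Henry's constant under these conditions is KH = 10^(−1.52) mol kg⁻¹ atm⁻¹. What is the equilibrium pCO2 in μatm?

pCO2 = 818 μatm

KH = 10^(−1.52) = 3.020×10^-2 mol kg⁻¹ atm⁻¹
pCO2 = [CO2*]/KH = 24.7×10^-6 / 3.020×10^-2 = 8.18×10^-4 atm = 818 μatm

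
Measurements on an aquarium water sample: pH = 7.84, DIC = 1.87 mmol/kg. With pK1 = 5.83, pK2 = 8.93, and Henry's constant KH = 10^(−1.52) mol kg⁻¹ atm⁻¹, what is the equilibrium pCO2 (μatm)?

α₀ = 1 / (1 + K1/[H⁺] + K1K2/[H⁺]²) = 1 / (1 + 10^+2.01 + 10^+0.92)
   = 1 / (1 + 102.33 + 8.3176) = 1/111.65 = 0.008957
[CO2*] = α₀ × DIC = 0.008957 × 1.87 = 0.01675 mmol/kg = 16.75 μmol/kg
pCO2 = [CO2*]/KH = 1.675×10^-5 / 3.020×10^-2 = 555 μatm

pCO2 = 555 μatm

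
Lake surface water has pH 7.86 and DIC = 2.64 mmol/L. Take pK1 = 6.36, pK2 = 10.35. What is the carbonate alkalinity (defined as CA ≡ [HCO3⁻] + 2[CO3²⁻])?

CA = [HCO3⁻] + 2[CO3²⁻] = (α₁ + 2α₂)·DIC
At pH 7.86: [H⁺]/K1 = 10^-1.50 = 0.031623, K2/[H⁺] = 10^-2.49 = 0.0032359
α₁ = 1/(1 + 0.031623 + 0.0032359) = 1/1.0349 = 0.9663; α₂ = α₁·K2/[H⁺] = 0.003127
α₁ + 2α₂ = 0.9726
CA = 0.9726 × 2.64 = 2.57 mmol/L

CA = 2.57 mmol/L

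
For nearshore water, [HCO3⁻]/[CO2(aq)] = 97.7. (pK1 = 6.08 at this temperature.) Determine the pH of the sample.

From K1 = [H⁺][HCO3⁻]/[CO2(aq)]:  pH = pK1 + log₁₀([HCO3⁻]/[CO2(aq)])
log₁₀(97.7) = +1.990
pH = 6.08 + (+1.990) = 8.07

pH = 8.07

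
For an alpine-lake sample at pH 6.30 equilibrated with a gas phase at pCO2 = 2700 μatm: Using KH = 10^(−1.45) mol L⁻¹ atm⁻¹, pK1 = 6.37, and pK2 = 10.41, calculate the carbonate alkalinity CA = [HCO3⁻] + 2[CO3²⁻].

[CO2*] = KH · pCO2 = 10^(−1.45) × 2700×10^-6 = 9.580×10^-5 mol/L
α₀ = 1/(1 + K1/[H⁺] + K1K2/[H⁺]²) = 1/(1 + 10^-0.07 + 10^-4.18) = 0.5402
DIC = [CO2*]/α₀ = 9.580×10^-5 / 0.5402 = 0.1773 mmol/L
CA = (α₁ + 2α₂)·DIC = (0.4598 + 2×3.569×10^-5) × 0.1773 = 0.0816 mmol/L

CA = 0.0816 mmol/L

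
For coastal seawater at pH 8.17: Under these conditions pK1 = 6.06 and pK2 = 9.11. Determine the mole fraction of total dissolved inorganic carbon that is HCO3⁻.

α₁ = 0.891

α₁ = 1 / (1 + [H⁺]/K1 + K2/[H⁺]) = 1 / (1 + 10^-2.11 + 10^-0.94)
   = 1 / (1 + 0.0077625 + 0.11482) = 1/1.1226 = 0.8908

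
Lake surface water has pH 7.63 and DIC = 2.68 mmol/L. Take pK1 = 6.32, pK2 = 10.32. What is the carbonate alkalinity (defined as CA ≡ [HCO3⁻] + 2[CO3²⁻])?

CA = 2.56 mmol/L

CA = [HCO3⁻] + 2[CO3²⁻] = (α₁ + 2α₂)·DIC
At pH 7.63: [H⁺]/K1 = 10^-1.31 = 0.048978, K2/[H⁺] = 10^-2.69 = 0.0020417
α₁ = 1/(1 + 0.048978 + 0.0020417) = 1/1.0510 = 0.9515; α₂ = α₁·K2/[H⁺] = 0.001943
α₁ + 2α₂ = 0.9553
CA = 0.9553 × 2.68 = 2.56 mmol/L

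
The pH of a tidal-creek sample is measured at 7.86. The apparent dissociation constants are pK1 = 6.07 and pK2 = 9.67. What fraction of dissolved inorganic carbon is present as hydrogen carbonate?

α₁ = 0.969

α₁ = 1 / (1 + [H⁺]/K1 + K2/[H⁺]) = 1 / (1 + 10^-1.79 + 10^-1.81)
   = 1 / (1 + 0.016218 + 0.015488) = 1/1.0317 = 0.9693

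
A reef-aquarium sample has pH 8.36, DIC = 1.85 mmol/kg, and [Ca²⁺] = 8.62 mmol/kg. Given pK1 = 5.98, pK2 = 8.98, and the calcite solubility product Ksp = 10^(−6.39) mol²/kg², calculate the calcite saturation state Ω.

α₂ = 1 / (1 + [H⁺]/K2 + [H⁺]²/(K1K2)) = 1 / (1 + 10^+0.62 + 10^-1.76)
   = 1 / (1 + 4.1687 + 0.017378) = 1/5.1861 = 0.1928
[CO3²⁻] = α₂ × DIC = 0.1928 × 1.85 = 0.3567 mmol/kg
Ksp = 10^(−6.39) = 4.074×10^-7
Ω = [Ca²⁺][CO3²⁻]/Ksp = (8.62×10^-3)(3.567×10^-4) / 4.074×10^-7 = 7.55

Ω = 7.55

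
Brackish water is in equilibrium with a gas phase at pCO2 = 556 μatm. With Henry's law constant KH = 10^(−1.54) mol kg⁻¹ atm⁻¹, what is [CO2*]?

KH = 10^(−1.54) = 2.884×10^-2 mol kg⁻¹ atm⁻¹
[CO2*] = KH · pCO2 = 2.884×10^-2 × 556×10^-6 atm = 1.60×10^-5 mol/kg

[CO2*] = 16.0 μmol/kg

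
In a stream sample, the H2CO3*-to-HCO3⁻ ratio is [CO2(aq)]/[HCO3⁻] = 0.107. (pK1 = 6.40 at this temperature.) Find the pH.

pH = 7.37

From K1 = [H⁺][HCO3⁻]/[CO2(aq)]:  pH = pK1 − log₁₀([CO2(aq)]/[HCO3⁻])
log₁₀(0.107) = -0.971
pH = 6.40 − (-0.971) = 7.37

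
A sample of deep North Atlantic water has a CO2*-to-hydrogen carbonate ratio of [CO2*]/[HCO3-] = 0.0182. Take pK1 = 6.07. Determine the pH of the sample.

From K1 = [H⁺][HCO3-]/[CO2*]:  pH = pK1 − log₁₀([CO2*]/[HCO3-])
log₁₀(0.0182) = -1.740
pH = 6.07 − (-1.740) = 7.81

pH = 7.81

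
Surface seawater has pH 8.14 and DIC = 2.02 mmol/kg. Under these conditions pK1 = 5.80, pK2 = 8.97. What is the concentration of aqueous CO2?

α₀ = 1 / (1 + K1/[H⁺] + K1K2/[H⁺]²) = 1 / (1 + 10^+2.34 + 10^+1.51)
   = 1 / (1 + 218.78 + 32.359) = 1/252.14 = 0.003966
[CO2*] = α₀ × DIC = 0.003966 × 2.02 = 0.00801 mmol/kg = 8.01 μmol/kg

[CO2*] = 8.01 μmol/kg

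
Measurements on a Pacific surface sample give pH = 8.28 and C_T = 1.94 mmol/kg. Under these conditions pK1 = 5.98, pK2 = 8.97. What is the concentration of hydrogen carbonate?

[HCO3⁻] = 1.60 mmol/kg

α₁ = 1 / (1 + [H⁺]/K1 + K2/[H⁺]) = 1 / (1 + 10^-2.30 + 10^-0.69)
   = 1 / (1 + 0.0050119 + 0.20417) = 1/1.2092 = 0.8270
[HCO3⁻] = α₁ × DIC = 0.8270 × 1.94 = 1.60 mmol/kg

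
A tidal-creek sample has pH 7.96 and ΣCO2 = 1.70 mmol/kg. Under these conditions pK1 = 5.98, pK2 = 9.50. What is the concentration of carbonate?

α₂ = 1 / (1 + [H⁺]/K2 + [H⁺]²/(K1K2)) = 1 / (1 + 10^+1.54 + 10^-0.44)
   = 1 / (1 + 34.674 + 0.36308) = 1/36.037 = 0.02775
[CO3²⁻] = α₂ × DIC = 0.02775 × 1.70 = 0.0472 mmol/kg

[CO3²⁻] = 0.0472 mmol/kg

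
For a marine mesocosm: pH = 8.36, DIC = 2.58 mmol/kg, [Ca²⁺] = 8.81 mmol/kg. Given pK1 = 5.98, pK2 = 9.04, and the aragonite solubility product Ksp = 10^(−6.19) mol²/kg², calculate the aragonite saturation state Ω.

Ω = 6.06

α₂ = 1 / (1 + [H⁺]/K2 + [H⁺]²/(K1K2)) = 1 / (1 + 10^+0.68 + 10^-1.70)
   = 1 / (1 + 4.7863 + 0.019953) = 1/5.8063 = 0.1722
[CO3²⁻] = α₂ × DIC = 0.1722 × 2.58 = 0.4443 mmol/kg
Ksp = 10^(−6.19) = 6.457×10^-7
Ω = [Ca²⁺][CO3²⁻]/Ksp = (8.81×10^-3)(4.443×10^-4) / 6.457×10^-7 = 6.06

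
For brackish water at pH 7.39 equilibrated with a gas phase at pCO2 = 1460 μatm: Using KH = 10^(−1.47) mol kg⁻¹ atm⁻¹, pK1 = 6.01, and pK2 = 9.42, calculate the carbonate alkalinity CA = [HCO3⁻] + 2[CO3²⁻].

[CO2*] = KH · pCO2 = 10^(−1.47) × 1460×10^-6 = 4.947×10^-5 mol/kg
α₀ = 1/(1 + K1/[H⁺] + K1K2/[H⁺]²) = 1/(1 + 10^+1.38 + 10^-0.65) = 0.03966
DIC = [CO2*]/α₀ = 4.947×10^-5 / 0.03966 = 1.247 mmol/kg
CA = (α₁ + 2α₂)·DIC = (0.9515 + 2×0.008880) × 1.247 = 1.21 mmol/kg

CA = 1.21 mmol/kg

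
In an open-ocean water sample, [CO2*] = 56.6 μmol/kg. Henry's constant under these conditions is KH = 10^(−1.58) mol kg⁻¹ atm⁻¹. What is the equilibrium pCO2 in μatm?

KH = 10^(−1.58) = 2.630×10^-2 mol kg⁻¹ atm⁻¹
pCO2 = [CO2*]/KH = 56.6×10^-6 / 2.630×10^-2 = 2.15×10^-3 atm = 2150 μatm

pCO2 = 2150 μatm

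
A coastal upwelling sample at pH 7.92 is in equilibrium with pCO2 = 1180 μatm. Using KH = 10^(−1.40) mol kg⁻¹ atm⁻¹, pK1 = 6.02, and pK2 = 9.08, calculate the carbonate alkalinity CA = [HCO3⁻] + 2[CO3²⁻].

CA = 4.25 mmol/kg

[CO2*] = KH · pCO2 = 10^(−1.40) × 1180×10^-6 = 4.698×10^-5 mol/kg
α₀ = 1/(1 + K1/[H⁺] + K1K2/[H⁺]²) = 1/(1 + 10^+1.90 + 10^+0.74) = 0.01164
DIC = [CO2*]/α₀ = 4.698×10^-5 / 0.01164 = 4.037 mmol/kg
CA = (α₁ + 2α₂)·DIC = (0.9244 + 2×0.06395) × 4.037 = 4.25 mmol/kg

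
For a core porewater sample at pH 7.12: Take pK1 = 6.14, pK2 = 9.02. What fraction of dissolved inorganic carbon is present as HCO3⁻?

α₁ = 0.895

α₁ = 1 / (1 + [H⁺]/K1 + K2/[H⁺]) = 1 / (1 + 10^-0.98 + 10^-1.90)
   = 1 / (1 + 0.10471 + 0.012589) = 1/1.1173 = 0.8950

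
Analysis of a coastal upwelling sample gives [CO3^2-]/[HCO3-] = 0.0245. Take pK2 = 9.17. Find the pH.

From K2 = [H⁺][CO3^2-]/[HCO3-]:  pH = pK2 + log₁₀([CO3^2-]/[HCO3-])
log₁₀(0.0245) = -1.611
pH = 9.17 + (-1.611) = 7.56

pH = 7.56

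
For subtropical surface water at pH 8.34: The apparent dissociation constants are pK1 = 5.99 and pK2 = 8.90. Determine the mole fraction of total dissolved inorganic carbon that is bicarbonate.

α₁ = 1 / (1 + [H⁺]/K1 + K2/[H⁺]) = 1 / (1 + 10^-2.35 + 10^-0.56)
   = 1 / (1 + 0.0044668 + 0.27542) = 1/1.2799 = 0.7813

α₁ = 0.781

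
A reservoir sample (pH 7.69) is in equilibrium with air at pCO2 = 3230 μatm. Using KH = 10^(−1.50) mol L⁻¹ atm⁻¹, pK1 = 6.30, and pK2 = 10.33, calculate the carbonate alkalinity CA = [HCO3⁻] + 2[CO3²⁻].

CA = 2.52 mmol/L

[CO2*] = KH · pCO2 = 10^(−1.50) × 3230×10^-6 = 1.021×10^-4 mol/L
α₀ = 1/(1 + K1/[H⁺] + K1K2/[H⁺]²) = 1/(1 + 10^+1.39 + 10^-1.25) = 0.03906
DIC = [CO2*]/α₀ = 1.021×10^-4 / 0.03906 = 2.615 mmol/L
CA = (α₁ + 2α₂)·DIC = (0.9587 + 2×0.002196) × 2.615 = 2.52 mmol/L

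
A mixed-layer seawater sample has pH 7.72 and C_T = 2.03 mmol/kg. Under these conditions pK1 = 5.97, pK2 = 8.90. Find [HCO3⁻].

α₁ = 1 / (1 + [H⁺]/K1 + K2/[H⁺]) = 1 / (1 + 10^-1.75 + 10^-1.18)
   = 1 / (1 + 0.017783 + 0.066069) = 1/1.0839 = 0.9226
[HCO3⁻] = α₁ × DIC = 0.9226 × 2.03 = 1.87 mmol/kg

[HCO3⁻] = 1.87 mmol/kg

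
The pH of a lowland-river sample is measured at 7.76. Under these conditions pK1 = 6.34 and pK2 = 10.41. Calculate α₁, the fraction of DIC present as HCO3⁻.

α₁ = 1 / (1 + [H⁺]/K1 + K2/[H⁺]) = 1 / (1 + 10^-1.42 + 10^-2.65)
   = 1 / (1 + 0.038019 + 0.0022387) = 1/1.0403 = 0.9613

α₁ = 0.961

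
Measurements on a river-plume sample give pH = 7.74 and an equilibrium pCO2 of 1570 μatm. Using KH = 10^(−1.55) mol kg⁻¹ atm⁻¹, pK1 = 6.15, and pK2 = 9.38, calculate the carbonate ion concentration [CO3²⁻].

[CO2*] = KH · pCO2 = 10^(−1.55) × 1570×10^-6 = 4.425×10^-5 mol/kg
α₀ = 1/(1 + K1/[H⁺] + K1K2/[H⁺]²) = 1/(1 + 10^+1.59 + 10^-0.05) = 0.02451
DIC = [CO2*]/α₀ = 4.425×10^-5 / 0.02451 = 1.805 mmol/kg
[CO3²⁻] = α₂·DIC; α₂ = 0.02185, so [CO3²⁻] = 0.02185 × 1.805 = 0.0394 mmol/kg

[CO3²⁻] = 0.0394 mmol/kg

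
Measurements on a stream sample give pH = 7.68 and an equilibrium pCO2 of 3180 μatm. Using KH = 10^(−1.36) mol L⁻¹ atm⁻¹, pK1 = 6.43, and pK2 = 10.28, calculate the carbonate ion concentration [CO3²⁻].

[CO3²⁻] = 6.20 μmol/L

[CO2*] = KH · pCO2 = 10^(−1.36) × 3180×10^-6 = 1.388×10^-4 mol/L
α₀ = 1/(1 + K1/[H⁺] + K1K2/[H⁺]²) = 1/(1 + 10^+1.25 + 10^-1.35) = 0.05311
DIC = [CO2*]/α₀ = 1.388×10^-4 / 0.05311 = 2.613 mmol/L
[CO3²⁻] = α₂·DIC; α₂ = 0.002373, so [CO3²⁻] = 0.002373 × 2.613 = 0.00620 mmol/L = 6.20 μmol/L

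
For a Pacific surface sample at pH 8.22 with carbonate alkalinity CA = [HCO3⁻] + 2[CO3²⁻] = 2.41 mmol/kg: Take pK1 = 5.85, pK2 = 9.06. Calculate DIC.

DIC = 2.15 mmol/kg

CA = [HCO3⁻] + 2[CO3²⁻] = (α₁ + 2α₂)·DIC
At pH 8.22: [H⁺]/K1 = 10^-2.37 = 0.0042658, K2/[H⁺] = 10^-0.84 = 0.14454
α₁ = 1/(1 + 0.0042658 + 0.14454) = 1/1.1488 = 0.8705; α₂ = α₁·K2/[H⁺] = 0.1258
α₁ + 2α₂ = 1.1221
DIC = CA / (α₁ + 2α₂) = 2.41 / 1.1221 = 2.15 mmol/kg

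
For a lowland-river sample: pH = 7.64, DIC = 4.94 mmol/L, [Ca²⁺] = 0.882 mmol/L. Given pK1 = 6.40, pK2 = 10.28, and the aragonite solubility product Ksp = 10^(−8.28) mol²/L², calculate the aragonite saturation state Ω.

α₂ = 1 / (1 + [H⁺]/K2 + [H⁺]²/(K1K2)) = 1 / (1 + 10^+2.64 + 10^+1.40)
   = 1 / (1 + 436.52 + 25.119) = 1/462.63 = 0.002162
[CO3²⁻] = α₂ × DIC = 0.002162 × 4.94 = 0.01068 mmol/L = 10.68 μmol/L
Ksp = 10^(−8.28) = 5.248×10^-9
Ω = [Ca²⁺][CO3²⁻]/Ksp = (0.882×10^-3)(1.068×10^-5) / 5.248×10^-9 = 1.79

Ω = 1.79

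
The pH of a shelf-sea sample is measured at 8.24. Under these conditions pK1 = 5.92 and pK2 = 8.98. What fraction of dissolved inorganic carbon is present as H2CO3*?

α₀ = 1 / (1 + K1/[H⁺] + K1K2/[H⁺]²) = 1 / (1 + 10^+2.32 + 10^+1.58)
   = 1 / (1 + 208.93 + 38.019) = 1/247.95 = 0.004033

α₀ = 0.00403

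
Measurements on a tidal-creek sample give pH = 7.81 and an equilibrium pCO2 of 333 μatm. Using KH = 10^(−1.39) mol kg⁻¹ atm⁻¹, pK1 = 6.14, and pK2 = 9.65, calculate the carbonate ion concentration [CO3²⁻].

[CO2*] = KH · pCO2 = 10^(−1.39) × 333×10^-6 = 1.357×10^-5 mol/kg
α₀ = 1/(1 + K1/[H⁺] + K1K2/[H⁺]²) = 1/(1 + 10^+1.67 + 10^-0.17) = 0.02064
DIC = [CO2*]/α₀ = 1.357×10^-5 / 0.02064 = 0.6573 mmol/kg
[CO3²⁻] = α₂·DIC; α₂ = 0.01395, so [CO3²⁻] = 0.01395 × 0.6573 = 0.00917 mmol/kg = 9.17 μmol/kg

[CO3²⁻] = 9.17 μmol/kg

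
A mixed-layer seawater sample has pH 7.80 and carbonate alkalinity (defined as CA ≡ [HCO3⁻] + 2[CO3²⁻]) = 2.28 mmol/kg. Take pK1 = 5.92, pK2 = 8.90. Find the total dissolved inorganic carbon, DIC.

CA = [HCO3⁻] + 2[CO3²⁻] = (α₁ + 2α₂)·DIC
At pH 7.80: [H⁺]/K1 = 10^-1.88 = 0.013183, K2/[H⁺] = 10^-1.10 = 0.079433
α₁ = 1/(1 + 0.013183 + 0.079433) = 1/1.0926 = 0.9152; α₂ = α₁·K2/[H⁺] = 0.07270
α₁ + 2α₂ = 1.0606
DIC = CA / (α₁ + 2α₂) = 2.28 / 1.0606 = 2.15 mmol/kg

DIC = 2.15 mmol/kg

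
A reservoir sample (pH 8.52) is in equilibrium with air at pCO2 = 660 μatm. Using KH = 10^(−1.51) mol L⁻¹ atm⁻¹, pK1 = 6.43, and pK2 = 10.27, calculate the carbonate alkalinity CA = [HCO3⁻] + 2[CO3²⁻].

[CO2*] = KH · pCO2 = 10^(−1.51) × 660×10^-6 = 2.040×10^-5 mol/L
α₀ = 1/(1 + K1/[H⁺] + K1K2/[H⁺]²) = 1/(1 + 10^+2.09 + 10^+0.34) = 0.007923
DIC = [CO2*]/α₀ = 2.040×10^-5 / 0.007923 = 2.574 mmol/L
CA = (α₁ + 2α₂)·DIC = (0.9747 + 2×0.01733) × 2.574 = 2.60 mmol/L

CA = 2.60 mmol/L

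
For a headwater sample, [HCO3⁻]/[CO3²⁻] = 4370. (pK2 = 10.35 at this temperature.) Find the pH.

From K2 = [H⁺][CO3²⁻]/[HCO3⁻]:  pH = pK2 − log₁₀([HCO3⁻]/[CO3²⁻])
log₁₀(4370) = +3.640
pH = 10.35 − (+3.640) = 6.71

pH = 6.71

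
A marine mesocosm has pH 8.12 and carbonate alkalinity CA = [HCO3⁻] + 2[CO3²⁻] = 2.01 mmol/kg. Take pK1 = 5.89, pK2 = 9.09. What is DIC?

CA = [HCO3⁻] + 2[CO3²⁻] = (α₁ + 2α₂)·DIC
At pH 8.12: [H⁺]/K1 = 10^-2.23 = 0.0058884, K2/[H⁺] = 10^-0.97 = 0.10715
α₁ = 1/(1 + 0.0058884 + 0.10715) = 1/1.1130 = 0.8984; α₂ = α₁·K2/[H⁺] = 0.09627
α₁ + 2α₂ = 1.0910
DIC = CA / (α₁ + 2α₂) = 2.01 / 1.0910 = 1.84 mmol/kg

DIC = 1.84 mmol/kg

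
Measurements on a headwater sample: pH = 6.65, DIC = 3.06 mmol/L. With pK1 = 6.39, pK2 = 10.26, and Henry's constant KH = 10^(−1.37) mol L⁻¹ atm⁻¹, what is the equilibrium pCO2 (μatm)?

pCO2 = 2.54×10^4 μatm

α₀ = 1 / (1 + K1/[H⁺] + K1K2/[H⁺]²) = 1 / (1 + 10^+0.26 + 10^-3.35)
   = 1 / (1 + 1.8197 + 0.00044668) = 1/2.8201 = 0.3546
[CO2*] = α₀ × DIC = 0.3546 × 3.06 = 1.085 mmol/L
pCO2 = [CO2*]/KH = 1.085×10^-3 / 4.266×10^-2 = 2.54×10^4 μatm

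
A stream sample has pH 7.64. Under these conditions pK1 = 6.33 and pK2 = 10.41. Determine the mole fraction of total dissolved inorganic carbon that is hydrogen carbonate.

α₁ = 0.952

α₁ = 1 / (1 + [H⁺]/K1 + K2/[H⁺]) = 1 / (1 + 10^-1.31 + 10^-2.77)
   = 1 / (1 + 0.048978 + 0.0016982) = 1/1.0507 = 0.9518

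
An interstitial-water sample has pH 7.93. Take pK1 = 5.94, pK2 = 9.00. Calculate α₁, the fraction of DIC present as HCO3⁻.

α₁ = 1 / (1 + [H⁺]/K1 + K2/[H⁺]) = 1 / (1 + 10^-1.99 + 10^-1.07)
   = 1 / (1 + 0.010233 + 0.085114) = 1/1.0953 = 0.9130

α₁ = 0.913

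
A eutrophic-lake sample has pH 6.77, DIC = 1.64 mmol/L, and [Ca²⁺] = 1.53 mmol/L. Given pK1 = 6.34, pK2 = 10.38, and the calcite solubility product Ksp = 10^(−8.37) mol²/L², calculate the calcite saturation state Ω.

Ω = 0.105

α₂ = 1 / (1 + [H⁺]/K2 + [H⁺]²/(K1K2)) = 1 / (1 + 10^+3.61 + 10^+3.18)
   = 1 / (1 + 4073.8 + 1513.6) = 1/5588.4 = 0.0001789
[CO3²⁻] = α₂ × DIC = 0.0001789 × 1.64 = 0.0002935 mmol/L = 0.2935 μmol/L
Ksp = 10^(−8.37) = 4.266×10^-9
Ω = [Ca²⁺][CO3²⁻]/Ksp = (1.53×10^-3)(2.935×10^-7) / 4.266×10^-9 = 0.105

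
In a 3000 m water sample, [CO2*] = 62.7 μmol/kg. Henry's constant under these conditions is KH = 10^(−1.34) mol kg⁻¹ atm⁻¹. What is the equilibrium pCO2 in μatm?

KH = 10^(−1.34) = 4.571×10^-2 mol kg⁻¹ atm⁻¹
pCO2 = [CO2*]/KH = 62.7×10^-6 / 4.571×10^-2 = 1.37×10^-3 atm = 1370 μatm

pCO2 = 1370 μatm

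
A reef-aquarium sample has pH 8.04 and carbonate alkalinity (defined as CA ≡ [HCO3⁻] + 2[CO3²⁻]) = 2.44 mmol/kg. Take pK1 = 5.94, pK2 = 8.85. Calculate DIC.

DIC = 2.17 mmol/kg

CA = [HCO3⁻] + 2[CO3²⁻] = (α₁ + 2α₂)·DIC
At pH 8.04: [H⁺]/K1 = 10^-2.10 = 0.0079433, K2/[H⁺] = 10^-0.81 = 0.15488
α₁ = 1/(1 + 0.0079433 + 0.15488) = 1/1.1628 = 0.8600; α₂ = α₁·K2/[H⁺] = 0.1332
α₁ + 2α₂ = 1.1264
DIC = CA / (α₁ + 2α₂) = 2.44 / 1.1264 = 2.17 mmol/kg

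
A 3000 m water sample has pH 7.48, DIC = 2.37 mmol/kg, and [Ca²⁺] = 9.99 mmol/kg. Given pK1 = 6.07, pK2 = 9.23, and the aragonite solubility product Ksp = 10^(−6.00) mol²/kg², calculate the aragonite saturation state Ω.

α₂ = 1 / (1 + [H⁺]/K2 + [H⁺]²/(K1K2)) = 1 / (1 + 10^+1.75 + 10^+0.34)
   = 1 / (1 + 56.234 + 2.1878) = 1/59.422 = 0.01683
[CO3²⁻] = α₂ × DIC = 0.01683 × 2.37 = 0.03988 mmol/kg
Ksp = 10^(−6.00) = 1.000×10^-6
Ω = [Ca²⁺][CO3²⁻]/Ksp = (9.99×10^-3)(3.988×10^-5) / 1.000×10^-6 = 0.398

Ω = 0.398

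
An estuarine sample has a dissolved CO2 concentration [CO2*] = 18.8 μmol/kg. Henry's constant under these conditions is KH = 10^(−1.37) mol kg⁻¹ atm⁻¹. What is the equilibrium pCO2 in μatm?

pCO2 = 441 μatm

KH = 10^(−1.37) = 4.266×10^-2 mol kg⁻¹ atm⁻¹
pCO2 = [CO2*]/KH = 18.8×10^-6 / 4.266×10^-2 = 4.41×10^-4 atm = 441 μatm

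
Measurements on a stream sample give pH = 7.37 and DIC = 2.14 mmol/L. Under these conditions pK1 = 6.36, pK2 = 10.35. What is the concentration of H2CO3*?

[CO2*] = 0.190 mmol/L

α₀ = 1 / (1 + K1/[H⁺] + K1K2/[H⁺]²) = 1 / (1 + 10^+1.01 + 10^-1.97)
   = 1 / (1 + 10.233 + 0.010715) = 1/11.244 = 0.08894
[CO2*] = α₀ × DIC = 0.08894 × 2.14 = 0.190 mmol/L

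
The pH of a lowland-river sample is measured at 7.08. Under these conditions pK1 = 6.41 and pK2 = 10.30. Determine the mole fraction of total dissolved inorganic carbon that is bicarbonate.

α₁ = 0.823

α₁ = 1 / (1 + [H⁺]/K1 + K2/[H⁺]) = 1 / (1 + 10^-0.67 + 10^-3.22)
   = 1 / (1 + 0.21380 + 0.00060256) = 1/1.2144 = 0.8235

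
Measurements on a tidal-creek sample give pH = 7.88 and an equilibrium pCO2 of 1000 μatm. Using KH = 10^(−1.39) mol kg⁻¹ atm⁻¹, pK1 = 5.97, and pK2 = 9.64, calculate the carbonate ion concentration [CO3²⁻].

[CO2*] = KH · pCO2 = 10^(−1.39) × 1000×10^-6 = 4.074×10^-5 mol/kg
α₀ = 1/(1 + K1/[H⁺] + K1K2/[H⁺]²) = 1/(1 + 10^+1.91 + 10^+0.15) = 0.01195
DIC = [CO2*]/α₀ = 4.074×10^-5 / 0.01195 = 3.410 mmol/kg
[CO3²⁻] = α₂·DIC; α₂ = 0.01688, so [CO3²⁻] = 0.01688 × 3.410 = 0.0575 mmol/kg

[CO3²⁻] = 0.0575 mmol/kg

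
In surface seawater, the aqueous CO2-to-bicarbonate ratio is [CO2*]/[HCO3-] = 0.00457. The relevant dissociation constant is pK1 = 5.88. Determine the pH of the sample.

From K1 = [H⁺][HCO3-]/[CO2*]:  pH = pK1 − log₁₀([CO2*]/[HCO3-])
log₁₀(0.00457) = -2.340
pH = 5.88 − (-2.340) = 8.22

pH = 8.22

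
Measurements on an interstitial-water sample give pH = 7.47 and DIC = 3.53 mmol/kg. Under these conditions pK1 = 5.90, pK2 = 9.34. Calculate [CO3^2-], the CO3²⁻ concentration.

α₂ = 1 / (1 + [H⁺]/K2 + [H⁺]²/(K1K2)) = 1 / (1 + 10^+1.87 + 10^+0.30)
   = 1 / (1 + 74.131 + 1.9953) = 1/77.126 = 0.01297
[CO3²⁻] = α₂ × DIC = 0.01297 × 3.53 = 0.0458 mmol/kg

[CO3²⁻] = 0.0458 mmol/kg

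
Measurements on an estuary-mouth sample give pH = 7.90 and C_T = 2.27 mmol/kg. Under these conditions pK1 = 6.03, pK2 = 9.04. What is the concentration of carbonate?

α₂ = 1 / (1 + [H⁺]/K2 + [H⁺]²/(K1K2)) = 1 / (1 + 10^+1.14 + 10^-0.73)
   = 1 / (1 + 13.804 + 0.18621) = 1/14.990 = 0.06671
[CO3²⁻] = α₂ × DIC = 0.06671 × 2.27 = 0.151 mmol/kg

[CO3²⁻] = 0.151 mmol/kg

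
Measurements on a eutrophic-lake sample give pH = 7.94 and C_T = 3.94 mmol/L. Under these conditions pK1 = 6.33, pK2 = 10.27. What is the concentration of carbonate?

α₂ = 1 / (1 + [H⁺]/K2 + [H⁺]²/(K1K2)) = 1 / (1 + 10^+2.33 + 10^+0.72)
   = 1 / (1 + 213.80 + 5.2481) = 1/220.04 = 0.004545
[CO3²⁻] = α₂ × DIC = 0.004545 × 3.94 = 0.0179 mmol/L = 17.9 μmol/L

[CO3²⁻] = 17.9 μmol/L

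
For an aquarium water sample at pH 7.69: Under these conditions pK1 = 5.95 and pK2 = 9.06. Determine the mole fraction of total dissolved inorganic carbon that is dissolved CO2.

α₀ = 1 / (1 + K1/[H⁺] + K1K2/[H⁺]²) = 1 / (1 + 10^+1.74 + 10^+0.37)
   = 1 / (1 + 54.954 + 2.3442) = 1/58.298 = 0.01715

α₀ = 0.0172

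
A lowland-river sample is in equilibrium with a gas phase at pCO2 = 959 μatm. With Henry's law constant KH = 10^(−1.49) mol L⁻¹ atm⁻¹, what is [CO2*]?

KH = 10^(−1.49) = 3.236×10^-2 mol L⁻¹ atm⁻¹
[CO2*] = KH · pCO2 = 3.236×10^-2 × 959×10^-6 atm = 3.10×10^-5 mol/L

[CO2*] = 31.0 μmol/L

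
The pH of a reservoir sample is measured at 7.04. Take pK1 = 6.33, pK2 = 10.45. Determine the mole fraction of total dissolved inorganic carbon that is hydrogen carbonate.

α₁ = 0.837

α₁ = 1 / (1 + [H⁺]/K1 + K2/[H⁺]) = 1 / (1 + 10^-0.71 + 10^-3.41)
   = 1 / (1 + 0.19498 + 0.00038905) = 1/1.1954 = 0.8366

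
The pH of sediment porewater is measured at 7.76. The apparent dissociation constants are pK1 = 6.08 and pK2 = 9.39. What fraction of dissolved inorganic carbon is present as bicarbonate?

α₁ = 0.958

α₁ = 1 / (1 + [H⁺]/K1 + K2/[H⁺]) = 1 / (1 + 10^-1.68 + 10^-1.63)
   = 1 / (1 + 0.020893 + 0.023442) = 1/1.0443 = 0.9575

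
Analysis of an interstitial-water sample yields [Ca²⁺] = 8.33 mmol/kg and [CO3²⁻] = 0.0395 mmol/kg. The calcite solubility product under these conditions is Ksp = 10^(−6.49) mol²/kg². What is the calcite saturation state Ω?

Ω = 1.02

Ksp = 10^(−6.49) = 3.236×10^-7
Ω = [Ca²⁺][CO3²⁻]/Ksp = (8.33×10^-3)(0.0395×10^-3) / 3.236×10^-7 = 1.02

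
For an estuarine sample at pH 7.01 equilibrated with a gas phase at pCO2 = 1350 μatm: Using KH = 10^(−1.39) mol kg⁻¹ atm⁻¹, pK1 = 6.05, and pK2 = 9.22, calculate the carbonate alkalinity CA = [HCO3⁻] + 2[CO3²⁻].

CA = 0.508 mmol/kg

[CO2*] = KH · pCO2 = 10^(−1.39) × 1350×10^-6 = 5.500×10^-5 mol/kg
α₀ = 1/(1 + K1/[H⁺] + K1K2/[H⁺]²) = 1/(1 + 10^+0.96 + 10^-1.25) = 0.09827
DIC = [CO2*]/α₀ = 5.500×10^-5 / 0.09827 = 0.5597 mmol/kg
CA = (α₁ + 2α₂)·DIC = (0.8962 + 2×0.005526) × 0.5597 = 0.508 mmol/kg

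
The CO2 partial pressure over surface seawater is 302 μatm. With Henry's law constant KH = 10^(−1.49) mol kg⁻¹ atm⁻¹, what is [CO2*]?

[CO2*] = 9.77 μmol/kg

KH = 10^(−1.49) = 3.236×10^-2 mol kg⁻¹ atm⁻¹
[CO2*] = KH · pCO2 = 3.236×10^-2 × 302×10^-6 atm = 9.77×10^-6 mol/kg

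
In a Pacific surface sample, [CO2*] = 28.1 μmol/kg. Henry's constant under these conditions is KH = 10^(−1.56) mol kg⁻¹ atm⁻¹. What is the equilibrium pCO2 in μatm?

KH = 10^(−1.56) = 2.754×10^-2 mol kg⁻¹ atm⁻¹
pCO2 = [CO2*]/KH = 28.1×10^-6 / 2.754×10^-2 = 1.02×10^-3 atm = 1020 μatm

pCO2 = 1020 μatm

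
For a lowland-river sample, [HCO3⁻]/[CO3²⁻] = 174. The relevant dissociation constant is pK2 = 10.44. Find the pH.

pH = 8.20

From K2 = [H⁺][CO3²⁻]/[HCO3⁻]:  pH = pK2 − log₁₀([HCO3⁻]/[CO3²⁻])
log₁₀(174) = +2.241
pH = 10.44 − (+2.241) = 8.20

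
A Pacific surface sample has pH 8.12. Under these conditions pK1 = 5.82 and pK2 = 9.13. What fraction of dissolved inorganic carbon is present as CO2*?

α₀ = 1 / (1 + K1/[H⁺] + K1K2/[H⁺]²) = 1 / (1 + 10^+2.30 + 10^+1.29)
   = 1 / (1 + 199.53 + 19.498) = 1/220.02 = 0.004545

α₀ = 0.00454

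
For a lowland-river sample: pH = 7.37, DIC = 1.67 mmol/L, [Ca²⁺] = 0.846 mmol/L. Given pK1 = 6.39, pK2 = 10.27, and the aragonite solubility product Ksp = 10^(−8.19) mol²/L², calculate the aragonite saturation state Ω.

α₂ = 1 / (1 + [H⁺]/K2 + [H⁺]²/(K1K2)) = 1 / (1 + 10^+2.90 + 10^+1.92)
   = 1 / (1 + 794.33 + 83.176) = 1/878.50 = 0.001138
[CO3²⁻] = α₂ × DIC = 0.001138 × 1.67 = 0.001901 mmol/L = 1.901 μmol/L
Ksp = 10^(−8.19) = 6.457×10^-9
Ω = [Ca²⁺][CO3²⁻]/Ksp = (0.846×10^-3)(1.901×10^-6) / 6.457×10^-9 = 0.249

Ω = 0.249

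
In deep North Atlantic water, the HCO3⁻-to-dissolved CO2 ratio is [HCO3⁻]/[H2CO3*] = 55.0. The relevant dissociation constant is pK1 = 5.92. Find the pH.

From K1 = [H⁺][HCO3⁻]/[H2CO3*]:  pH = pK1 + log₁₀([HCO3⁻]/[H2CO3*])
log₁₀(55.0) = +1.740
pH = 5.92 + (+1.740) = 7.66

pH = 7.66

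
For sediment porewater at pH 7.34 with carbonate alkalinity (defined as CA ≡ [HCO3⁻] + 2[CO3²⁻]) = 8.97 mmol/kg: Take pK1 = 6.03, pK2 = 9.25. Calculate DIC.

DIC = 9.29 mmol/kg

CA = [HCO3⁻] + 2[CO3²⁻] = (α₁ + 2α₂)·DIC
At pH 7.34: [H⁺]/K1 = 10^-1.31 = 0.048978, K2/[H⁺] = 10^-1.91 = 0.012303
α₁ = 1/(1 + 0.048978 + 0.012303) = 1/1.0613 = 0.9423; α₂ = α₁·K2/[H⁺] = 0.01159
α₁ + 2α₂ = 0.9654
DIC = CA / (α₁ + 2α₂) = 8.97 / 0.9654 = 9.29 mmol/kg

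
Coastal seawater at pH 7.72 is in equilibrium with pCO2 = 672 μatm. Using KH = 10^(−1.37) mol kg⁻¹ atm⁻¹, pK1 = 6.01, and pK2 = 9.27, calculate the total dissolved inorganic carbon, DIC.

[CO2*] = KH · pCO2 = 10^(−1.37) × 672×10^-6 = 2.867×10^-5 mol/kg
α₀ = 1/(1 + K1/[H⁺] + K1K2/[H⁺]²) = 1/(1 + 10^+1.71 + 10^+0.16) = 0.01861
DIC = [CO2*]/α₀ = 2.867×10^-5 / 0.01861 = 1.54 mmol/kg

DIC = 1.54 mmol/kg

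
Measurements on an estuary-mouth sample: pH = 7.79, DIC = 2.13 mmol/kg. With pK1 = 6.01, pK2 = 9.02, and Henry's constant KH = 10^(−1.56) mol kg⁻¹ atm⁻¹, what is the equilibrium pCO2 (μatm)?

pCO2 = 1190 μatm

α₀ = 1 / (1 + K1/[H⁺] + K1K2/[H⁺]²) = 1 / (1 + 10^+1.78 + 10^+0.55)
   = 1 / (1 + 60.256 + 3.5481) = 1/64.804 = 0.01543
[CO2*] = α₀ × DIC = 0.01543 × 2.13 = 0.03287 mmol/kg
pCO2 = [CO2*]/KH = 3.287×10^-5 / 2.754×10^-2 = 1190 μatm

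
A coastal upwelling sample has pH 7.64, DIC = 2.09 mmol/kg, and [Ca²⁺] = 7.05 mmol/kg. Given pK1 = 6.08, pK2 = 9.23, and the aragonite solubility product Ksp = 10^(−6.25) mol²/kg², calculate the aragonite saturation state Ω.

Ω = 0.639

α₂ = 1 / (1 + [H⁺]/K2 + [H⁺]²/(K1K2)) = 1 / (1 + 10^+1.59 + 10^+0.03)
   = 1 / (1 + 38.905 + 1.0715) = 1/40.976 = 0.02440
[CO3²⁻] = α₂ × DIC = 0.02440 × 2.09 = 0.05101 mmol/kg
Ksp = 10^(−6.25) = 5.623×10^-7
Ω = [Ca²⁺][CO3²⁻]/Ksp = (7.05×10^-3)(5.101×10^-5) / 5.623×10^-7 = 0.639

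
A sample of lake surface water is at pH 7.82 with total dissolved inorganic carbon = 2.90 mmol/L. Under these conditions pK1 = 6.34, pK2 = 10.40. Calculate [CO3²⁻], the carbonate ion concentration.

α₂ = 1 / (1 + [H⁺]/K2 + [H⁺]²/(K1K2)) = 1 / (1 + 10^+2.58 + 10^+1.10)
   = 1 / (1 + 380.19 + 12.589) = 1/393.78 = 0.002539
[CO3²⁻] = α₂ × DIC = 0.002539 × 2.90 = 0.00736 mmol/L = 7.36 μmol/L

[CO3²⁻] = 7.36 μmol/L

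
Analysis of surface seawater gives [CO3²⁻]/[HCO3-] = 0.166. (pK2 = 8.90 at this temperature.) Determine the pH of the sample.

From K2 = [H⁺][CO3²⁻]/[HCO3-]:  pH = pK2 + log₁₀([CO3²⁻]/[HCO3-])
log₁₀(0.166) = -0.780
pH = 8.90 + (-0.780) = 8.12

pH = 8.12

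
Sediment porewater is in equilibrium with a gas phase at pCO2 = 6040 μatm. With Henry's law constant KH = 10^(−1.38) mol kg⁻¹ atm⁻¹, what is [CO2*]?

KH = 10^(−1.38) = 4.169×10^-2 mol kg⁻¹ atm⁻¹
[CO2*] = KH · pCO2 = 4.169×10^-2 × 6040×10^-6 atm = 2.52×10^-4 mol/kg

[CO2*] = 252 μmol/kg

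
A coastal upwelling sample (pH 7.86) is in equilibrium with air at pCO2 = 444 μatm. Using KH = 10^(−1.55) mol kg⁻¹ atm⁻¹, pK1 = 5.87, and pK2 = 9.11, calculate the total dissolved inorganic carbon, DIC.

DIC = 1.30 mmol/kg

[CO2*] = KH · pCO2 = 10^(−1.55) × 444×10^-6 = 1.251×10^-5 mol/kg
α₀ = 1/(1 + K1/[H⁺] + K1K2/[H⁺]²) = 1/(1 + 10^+1.99 + 10^+0.74) = 0.009595
DIC = [CO2*]/α₀ = 1.251×10^-5 / 0.009595 = 1.30 mmol/kg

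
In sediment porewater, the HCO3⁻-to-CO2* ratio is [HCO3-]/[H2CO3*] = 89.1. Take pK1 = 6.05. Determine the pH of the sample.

From K1 = [H⁺][HCO3-]/[H2CO3*]:  pH = pK1 + log₁₀([HCO3-]/[H2CO3*])
log₁₀(89.1) = +1.950
pH = 6.05 + (+1.950) = 8.00

pH = 8.00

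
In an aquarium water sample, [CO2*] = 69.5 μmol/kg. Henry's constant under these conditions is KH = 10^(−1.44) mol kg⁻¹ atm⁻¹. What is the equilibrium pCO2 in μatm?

KH = 10^(−1.44) = 3.631×10^-2 mol kg⁻¹ atm⁻¹
pCO2 = [CO2*]/KH = 69.5×10^-6 / 3.631×10^-2 = 1.91×10^-3 atm = 1910 μatm

pCO2 = 1910 μatm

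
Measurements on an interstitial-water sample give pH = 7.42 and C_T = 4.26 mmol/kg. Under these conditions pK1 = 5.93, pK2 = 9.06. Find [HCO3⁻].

α₁ = 1 / (1 + [H⁺]/K1 + K2/[H⁺]) = 1 / (1 + 10^-1.49 + 10^-1.64)
   = 1 / (1 + 0.032359 + 0.022909) = 1/1.0553 = 0.9476
[HCO3⁻] = α₁ × DIC = 0.9476 × 4.26 = 4.04 mmol/kg

[HCO3⁻] = 4.04 mmol/kg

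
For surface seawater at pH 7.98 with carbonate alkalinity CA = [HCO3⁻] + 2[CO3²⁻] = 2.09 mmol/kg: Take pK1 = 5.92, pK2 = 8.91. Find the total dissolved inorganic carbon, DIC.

DIC = 1.91 mmol/kg

CA = [HCO3⁻] + 2[CO3²⁻] = (α₁ + 2α₂)·DIC
At pH 7.98: [H⁺]/K1 = 10^-2.06 = 0.0087096, K2/[H⁺] = 10^-0.93 = 0.11749
α₁ = 1/(1 + 0.0087096 + 0.11749) = 1/1.1262 = 0.8879; α₂ = α₁·K2/[H⁺] = 0.1043
α₁ + 2α₂ = 1.0966
DIC = CA / (α₁ + 2α₂) = 2.09 / 1.0966 = 1.91 mmol/kg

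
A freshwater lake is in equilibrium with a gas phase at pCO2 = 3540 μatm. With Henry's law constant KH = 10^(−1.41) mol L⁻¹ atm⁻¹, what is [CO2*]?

KH = 10^(−1.41) = 3.890×10^-2 mol L⁻¹ atm⁻¹
[CO2*] = KH · pCO2 = 3.890×10^-2 × 3540×10^-6 atm = 1.38×10^-4 mol/L

[CO2*] = 138 μmol/L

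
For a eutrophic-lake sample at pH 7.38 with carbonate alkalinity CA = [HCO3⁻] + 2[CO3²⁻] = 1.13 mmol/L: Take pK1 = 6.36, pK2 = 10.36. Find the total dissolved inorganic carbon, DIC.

CA = [HCO3⁻] + 2[CO3²⁻] = (α₁ + 2α₂)·DIC
At pH 7.38: [H⁺]/K1 = 10^-1.02 = 0.095499, K2/[H⁺] = 10^-2.98 = 0.0010471
α₁ = 1/(1 + 0.095499 + 0.0010471) = 1/1.0965 = 0.9120; α₂ = α₁·K2/[H⁺] = 0.0009549
α₁ + 2α₂ = 0.9139
DIC = CA / (α₁ + 2α₂) = 1.13 / 0.9139 = 1.24 mmol/L

DIC = 1.24 mmol/L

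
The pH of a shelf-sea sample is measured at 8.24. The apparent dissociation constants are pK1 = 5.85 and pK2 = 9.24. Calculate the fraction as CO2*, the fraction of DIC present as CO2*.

α₀ = 1 / (1 + K1/[H⁺] + K1K2/[H⁺]²) = 1 / (1 + 10^+2.39 + 10^+1.39)
   = 1 / (1 + 245.47 + 24.547) = 1/271.02 = 0.003690

α₀ = 0.00369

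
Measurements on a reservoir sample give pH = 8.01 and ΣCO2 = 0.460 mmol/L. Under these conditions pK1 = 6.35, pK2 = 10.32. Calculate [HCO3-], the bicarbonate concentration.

[HCO3⁻] = 0.448 mmol/L

α₁ = 1 / (1 + [H⁺]/K1 + K2/[H⁺]) = 1 / (1 + 10^-1.66 + 10^-2.31)
   = 1 / (1 + 0.021878 + 0.0048978) = 1/1.0268 = 0.9739
[HCO3⁻] = α₁ × DIC = 0.9739 × 0.460 = 0.448 mmol/L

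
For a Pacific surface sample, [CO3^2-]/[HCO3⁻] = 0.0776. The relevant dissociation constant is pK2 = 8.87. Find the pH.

From K2 = [H⁺][CO3^2-]/[HCO3⁻]:  pH = pK2 + log₁₀([CO3^2-]/[HCO3⁻])
log₁₀(0.0776) = -1.110
pH = 8.87 + (-1.110) = 7.76

pH = 7.76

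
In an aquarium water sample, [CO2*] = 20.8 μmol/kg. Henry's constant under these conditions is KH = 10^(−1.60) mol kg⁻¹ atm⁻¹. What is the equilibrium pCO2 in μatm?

KH = 10^(−1.60) = 2.512×10^-2 mol kg⁻¹ atm⁻¹
pCO2 = [CO2*]/KH = 20.8×10^-6 / 2.512×10^-2 = 8.28×10^-4 atm = 828 μatm

pCO2 = 828 μatm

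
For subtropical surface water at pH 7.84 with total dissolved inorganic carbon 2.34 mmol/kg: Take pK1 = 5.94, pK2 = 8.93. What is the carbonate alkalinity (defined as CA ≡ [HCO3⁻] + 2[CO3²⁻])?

CA = 2.49 mmol/kg

CA = [HCO3⁻] + 2[CO3²⁻] = (α₁ + 2α₂)·DIC
At pH 7.84: [H⁺]/K1 = 10^-1.90 = 0.012589, K2/[H⁺] = 10^-1.09 = 0.081283
α₁ = 1/(1 + 0.012589 + 0.081283) = 1/1.0939 = 0.9142; α₂ = α₁·K2/[H⁺] = 0.07431
α₁ + 2α₂ = 1.0628
CA = 1.0628 × 2.34 = 2.49 mmol/kg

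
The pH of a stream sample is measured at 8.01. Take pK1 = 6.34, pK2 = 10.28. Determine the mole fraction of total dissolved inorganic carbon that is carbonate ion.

α₂ = 0.00523

α₂ = 1 / (1 + [H⁺]/K2 + [H⁺]²/(K1K2)) = 1 / (1 + 10^+2.27 + 10^+0.60)
   = 1 / (1 + 186.21 + 3.9811) = 1/191.19 = 0.005230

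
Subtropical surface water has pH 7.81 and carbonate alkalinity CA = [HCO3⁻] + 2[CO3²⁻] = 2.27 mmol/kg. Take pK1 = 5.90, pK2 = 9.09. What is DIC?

CA = [HCO3⁻] + 2[CO3²⁻] = (α₁ + 2α₂)·DIC
At pH 7.81: [H⁺]/K1 = 10^-1.91 = 0.012303, K2/[H⁺] = 10^-1.28 = 0.052481
α₁ = 1/(1 + 0.012303 + 0.052481) = 1/1.0648 = 0.9392; α₂ = α₁·K2/[H⁺] = 0.04929
α₁ + 2α₂ = 1.0377
DIC = CA / (α₁ + 2α₂) = 2.27 / 1.0377 = 2.19 mmol/kg

DIC = 2.19 mmol/kg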